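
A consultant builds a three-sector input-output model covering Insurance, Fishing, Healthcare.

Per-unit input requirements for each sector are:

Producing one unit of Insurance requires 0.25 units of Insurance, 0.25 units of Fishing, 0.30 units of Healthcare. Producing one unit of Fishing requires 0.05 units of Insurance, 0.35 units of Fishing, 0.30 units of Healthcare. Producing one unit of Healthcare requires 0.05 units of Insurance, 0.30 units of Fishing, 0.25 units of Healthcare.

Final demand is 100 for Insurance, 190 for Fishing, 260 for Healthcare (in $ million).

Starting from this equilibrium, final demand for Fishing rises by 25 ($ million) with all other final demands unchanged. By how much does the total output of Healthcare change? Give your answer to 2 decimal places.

I − A =
  [   0.75    -0.05    -0.05]
  [  -0.25     0.65    -0.30]
  [  -0.30    -0.30     0.75]
Cofactors of I−A, C_ij = (−1)^(i+j)·(minor ij) (rows/columns in the sector order above):
  C_11 = (0.65)(0.75) − (-0.30)(-0.30) = 0.3975
  C_12 = −[(-0.25)(0.75) − (-0.30)(-0.30)] = 0.2775
  C_13 = (-0.25)(-0.30) − (0.65)(-0.30) = 0.2700
  C_21 = −[(-0.05)(0.75) − (-0.05)(-0.30)] = 0.0525
  C_22 = (0.75)(0.75) − (-0.05)(-0.30) = 0.5475
  C_23 = −[(0.75)(-0.30) − (-0.05)(-0.30)] = 0.2400
  C_31 = (-0.05)(-0.30) − (-0.05)(0.65) = 0.0475
  C_32 = −[(0.75)(-0.30) − (-0.05)(-0.25)] = 0.2375
  C_33 = (0.75)(0.65) − (-0.05)(-0.25) = 0.4750
det(I−A) = Σ_j (I−A)_1j·C_1j = (0.75)(0.3975) + (-0.05)(0.2775) + (-0.05)(0.2700) = 0.27075
adj(I−A) = Cᵀ =
  [ 0.3975   0.0525   0.0475]
  [ 0.2775   0.5475   0.2375]
  [ 0.2700   0.2400   0.4750]
(I − A)⁻¹ = adj(I−A) / det(I−A) ≈
  [   1.4681     0.1939     0.1754]
  [   1.0249     2.0222     0.8772]
  [   0.9972     0.8864     1.7544]
Δx = (I − A)⁻¹ Δd with Δd having +25 in the Fishing component and 0 elsewhere.
So Δx_3 = L_32 · (+25), where L_32 = adj(I−A)_32 / det(I−A) = 0.2400 / 0.27075.
Δx_3 = 0.2400 × (+25) / 0.27075 = 6.00 / 0.27075 ≈ 22.16.

Δx_3 = 22.16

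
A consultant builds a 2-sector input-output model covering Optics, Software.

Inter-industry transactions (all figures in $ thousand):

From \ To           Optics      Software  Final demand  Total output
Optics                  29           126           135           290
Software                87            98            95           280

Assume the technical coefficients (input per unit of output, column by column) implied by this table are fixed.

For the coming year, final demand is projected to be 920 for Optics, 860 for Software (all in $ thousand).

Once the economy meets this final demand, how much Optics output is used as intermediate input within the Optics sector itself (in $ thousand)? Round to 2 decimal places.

z_11 = 218.89

Technical coefficients a_ij = z_ij / X_j:
  a_11 = 29/290 = 0.10, a_21 = 87/290 = 0.30
  a_12 = 126/280 = 0.45, a_22 = 98/280 = 0.35
I − A =
  [   0.90    -0.45]
  [  -0.30     0.65]
det(I−A) = (0.90)(0.65) − (-0.45)(-0.30) = 0.4500
adj(I−A) = [[0.65, 0.45], [0.30, 0.90]]
(I − A)⁻¹ = adj(I−A) / det(I−A) ≈
  [   1.4444     1.0000]
  [   0.6667     2.0000]
First solve x = (I − A)⁻¹ d = adj(I−A)·d / det(I−A); in particular x_1 = (0.65·920 + 0.45·860) / 0.4500 = 985.00 / 0.4500 ≈ 2188.8889.
Intermediate flow from 1 to 1: z_11 = a_11 · x_1 = 0.10 × 985.00 / 0.4500 = 98.50 / 0.4500 ≈ 218.89.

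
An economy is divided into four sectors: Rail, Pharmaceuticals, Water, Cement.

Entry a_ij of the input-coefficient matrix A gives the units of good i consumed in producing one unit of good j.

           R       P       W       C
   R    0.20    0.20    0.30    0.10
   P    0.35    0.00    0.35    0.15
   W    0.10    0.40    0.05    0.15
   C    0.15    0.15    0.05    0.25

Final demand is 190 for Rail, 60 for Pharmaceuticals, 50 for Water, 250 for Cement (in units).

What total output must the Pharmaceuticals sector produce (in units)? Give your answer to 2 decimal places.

I − A =
  [   0.80    -0.20    -0.30    -0.10]
  [  -0.35     1.00    -0.35    -0.15]
  [  -0.10    -0.40     0.95    -0.15]
  [  -0.15    -0.15    -0.05     0.75]
Compute the cofactors C_ij = (−1)^(i+j)·(3×3 minor ij) of I−A; the adjugate is their transpose:
adj(I−A) = Cᵀ =
  [ 0.567750   0.254000   0.282500   0.183000]
  [ 0.303000   0.520000   0.298000   0.204000]
  [ 0.217125   0.273000   0.504750   0.184500]
  [ 0.188625   0.173000   0.149750   0.502500]
det(I−A) = Σ_j (I−A)_1j·C_1j = (0.80)(0.567750) + (-0.20)(0.303000) + (-0.30)(0.217125) + (-0.10)(0.188625) = 0.3096
(I − A)⁻¹ = adj(I−A) / det(I−A) ≈
  [   1.8338     0.8204     0.9125     0.5911]
  [   0.9787     1.6796     0.9625     0.6589]
  [   0.7013     0.8818     1.6303     0.5959]
  [   0.6093     0.5588     0.4837     1.6231]
x = (I − A)⁻¹ d = adj(I−A)·d / det(I−A), with det(I−A) = 0.3096:
  x_R = (0.567750·190 + 0.254000·60 + 0.282500·50 + 0.183000·250) / 0.3096 = 182.9875 / 0.3096 ≈ 591.04
  x_P = (0.303000·190 + 0.520000·60 + 0.298000·50 + 0.204000·250) / 0.3096 = 154.67 / 0.3096 ≈ 499.58
  x_W = (0.217125·190 + 0.273000·60 + 0.504750·50 + 0.184500·250) / 0.3096 = 128.99625 / 0.3096 ≈ 416.65
  x_C = (0.188625·190 + 0.173000·60 + 0.149750·50 + 0.502500·250) / 0.3096 = 179.33125 / 0.3096 ≈ 579.24

x_P = 499.58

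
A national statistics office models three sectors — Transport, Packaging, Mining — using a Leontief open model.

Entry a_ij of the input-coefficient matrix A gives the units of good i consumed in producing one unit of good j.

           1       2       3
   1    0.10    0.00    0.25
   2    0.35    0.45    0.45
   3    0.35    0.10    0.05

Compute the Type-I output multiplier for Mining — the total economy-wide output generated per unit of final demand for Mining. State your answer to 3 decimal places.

I − A =
  [   0.90     0.00    -0.25]
  [  -0.35     0.55    -0.45]
  [  -0.35    -0.10     0.95]
Cofactors of I−A, C_ij = (−1)^(i+j)·(minor ij) (rows/columns in the sector order above):
  C_11 = (0.55)(0.95) − (-0.45)(-0.10) = 0.4775
  C_12 = −[(-0.35)(0.95) − (-0.45)(-0.35)] = 0.4900
  C_13 = (-0.35)(-0.10) − (0.55)(-0.35) = 0.2275
  C_21 = −[(0.00)(0.95) − (-0.25)(-0.10)] = 0.0250
  C_22 = (0.90)(0.95) − (-0.25)(-0.35) = 0.7675
  C_23 = −[(0.90)(-0.10) − (0.00)(-0.35)] = 0.0900
  C_31 = (0.00)(-0.45) − (-0.25)(0.55) = 0.1375
  C_32 = −[(0.90)(-0.45) − (-0.25)(-0.35)] = 0.4925
  C_33 = (0.90)(0.55) − (0.00)(-0.35) = 0.4950
det(I−A) = Σ_j (I−A)_1j·C_1j = (0.90)(0.4775) + (0.00)(0.4900) + (-0.25)(0.2275) = 0.372875
adj(I−A) = Cᵀ =
  [ 0.4775   0.0250   0.1375]
  [ 0.4900   0.7675   0.4925]
  [ 0.2275   0.0900   0.4950]
(I − A)⁻¹ = adj(I−A) / det(I−A) ≈
  [   1.2806     0.0670     0.3688]
  [   1.3141     2.0583     1.3208]
  [   0.6101     0.2414     1.3275]
The output multiplier for sector j is the column-j sum of the Leontief inverse (I − A)⁻¹ = adj(I−A) / det(I−A).
Column 3 of adj(I−A): (0.1375, 0.4925, 0.4950); det(I−A) = 0.372875.
m_3 = (0.1375 + 0.4925 + 0.4950) / 0.372875 = 1.125 / 0.372875 ≈ 3.017.

m_3 = 3.017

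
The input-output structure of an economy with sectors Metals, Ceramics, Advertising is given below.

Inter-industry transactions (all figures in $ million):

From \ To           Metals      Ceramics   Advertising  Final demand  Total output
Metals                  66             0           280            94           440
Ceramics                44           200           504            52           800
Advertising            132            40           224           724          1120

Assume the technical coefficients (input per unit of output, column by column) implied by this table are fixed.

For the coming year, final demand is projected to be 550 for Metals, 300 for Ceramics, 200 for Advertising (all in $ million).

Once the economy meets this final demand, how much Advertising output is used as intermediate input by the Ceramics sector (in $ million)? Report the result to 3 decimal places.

Technical coefficients a_ij = z_ij / X_j:
  a_MM = 66/440 = 0.15, a_CM = 44/440 = 0.10, a_AM = 132/440 = 0.30
  a_MC = 0/800 = 0.00, a_CC = 200/800 = 0.25, a_AC = 40/800 = 0.05
  a_MA = 280/1120 = 0.25, a_CA = 504/1120 = 0.45, a_AA = 224/1120 = 0.20
I − A =
  [   0.85     0.00    -0.25]
  [  -0.10     0.75    -0.45]
  [  -0.30    -0.05     0.80]
Cofactors of I−A, C_ij = (−1)^(i+j)·(minor ij) (rows/columns in the sector order above):
  C_11 = (0.75)(0.80) − (-0.45)(-0.05) = 0.5775
  C_12 = −[(-0.10)(0.80) − (-0.45)(-0.30)] = 0.2150
  C_13 = (-0.10)(-0.05) − (0.75)(-0.30) = 0.2300
  C_21 = −[(0.00)(0.80) − (-0.25)(-0.05)] = 0.0125
  C_22 = (0.85)(0.80) − (-0.25)(-0.30) = 0.6050
  C_23 = −[(0.85)(-0.05) − (0.00)(-0.30)] = 0.0425
  C_31 = (0.00)(-0.45) − (-0.25)(0.75) = 0.1875
  C_32 = −[(0.85)(-0.45) − (-0.25)(-0.10)] = 0.4075
  C_33 = (0.85)(0.75) − (0.00)(-0.10) = 0.6375
det(I−A) = Σ_j (I−A)_1j·C_1j = (0.85)(0.5775) + (0.00)(0.2150) + (-0.25)(0.2300) = 0.433375
adj(I−A) = Cᵀ =
  [ 0.5775   0.0125   0.1875]
  [ 0.2150   0.6050   0.4075]
  [ 0.2300   0.0425   0.6375]
(I − A)⁻¹ = adj(I−A) / det(I−A) ≈
  [   1.3326     0.0288     0.4327]
  [   0.4961     1.3960     0.9403]
  [   0.5307     0.0981     1.4710]
First solve x = (I − A)⁻¹ d = adj(I−A)·d / det(I−A); in particular x_C = (0.2150·550 + 0.6050·300 + 0.4075·200) / 0.433375 = 381.25 / 0.433375 ≈ 879.72310.
Intermediate flow from A to C: z_AC = a_AC · x_C = 0.05 × 381.25 / 0.433375 = 19.0625 / 0.433375 ≈ 43.986.

z_AC = 43.986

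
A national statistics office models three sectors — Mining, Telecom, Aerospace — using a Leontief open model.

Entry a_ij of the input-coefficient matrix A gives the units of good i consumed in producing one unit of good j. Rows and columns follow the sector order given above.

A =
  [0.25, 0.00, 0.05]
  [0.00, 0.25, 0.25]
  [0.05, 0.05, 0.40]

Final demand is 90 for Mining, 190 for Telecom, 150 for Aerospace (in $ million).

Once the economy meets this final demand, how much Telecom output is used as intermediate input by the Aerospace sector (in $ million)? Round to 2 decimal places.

z_23 = 72.70

I − A =
  [   0.75     0.00    -0.05]
  [   0.00     0.75    -0.25]
  [  -0.05    -0.05     0.60]
Cofactors of I−A, C_ij = (−1)^(i+j)·(minor ij) (rows/columns in the sector order above):
  C_11 = (0.75)(0.60) − (-0.25)(-0.05) = 0.4375
  C_12 = −[(0.00)(0.60) − (-0.25)(-0.05)] = 0.0125
  C_13 = (0.00)(-0.05) − (0.75)(-0.05) = 0.0375
  C_21 = −[(0.00)(0.60) − (-0.05)(-0.05)] = 0.0025
  C_22 = (0.75)(0.60) − (-0.05)(-0.05) = 0.4475
  C_23 = −[(0.75)(-0.05) − (0.00)(-0.05)] = 0.0375
  C_31 = (0.00)(-0.25) − (-0.05)(0.75) = 0.0375
  C_32 = −[(0.75)(-0.25) − (-0.05)(0.00)] = 0.1875
  C_33 = (0.75)(0.75) − (0.00)(0.00) = 0.5625
det(I−A) = Σ_j (I−A)_1j·C_1j = (0.75)(0.4375) + (0.00)(0.0125) + (-0.05)(0.0375) = 0.32625
adj(I−A) = Cᵀ =
  [ 0.4375   0.0025   0.0375]
  [ 0.0125   0.4475   0.1875]
  [ 0.0375   0.0375   0.5625]
(I − A)⁻¹ = adj(I−A) / det(I−A) ≈
  [   1.3410     0.0077     0.1149]
  [   0.0383     1.3716     0.5747]
  [   0.1149     0.1149     1.7241]
First solve x = (I − A)⁻¹ d = adj(I−A)·d / det(I−A); in particular x_3 = (0.0375·90 + 0.0375·190 + 0.5625·150) / 0.32625 = 94.875 / 0.32625 ≈ 290.8046.
Intermediate flow from 2 to 3: z_23 = a_23 · x_3 = 0.25 × 94.875 / 0.32625 = 23.71875 / 0.32625 ≈ 72.70.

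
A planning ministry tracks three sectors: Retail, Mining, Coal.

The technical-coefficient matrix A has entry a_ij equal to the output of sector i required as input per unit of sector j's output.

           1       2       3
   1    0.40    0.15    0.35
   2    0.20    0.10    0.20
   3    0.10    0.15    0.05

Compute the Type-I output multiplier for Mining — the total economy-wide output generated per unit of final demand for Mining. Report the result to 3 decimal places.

m_2 = 1.981

I − A =
  [   0.60    -0.15    -0.35]
  [  -0.20     0.90    -0.20]
  [  -0.10    -0.15     0.95]
Cofactors of I−A, C_ij = (−1)^(i+j)·(minor ij) (rows/columns in the sector order above):
  C_11 = (0.90)(0.95) − (-0.20)(-0.15) = 0.8250
  C_12 = −[(-0.20)(0.95) − (-0.20)(-0.10)] = 0.2100
  C_13 = (-0.20)(-0.15) − (0.90)(-0.10) = 0.1200
  C_21 = −[(-0.15)(0.95) − (-0.35)(-0.15)] = 0.1950
  C_22 = (0.60)(0.95) − (-0.35)(-0.10) = 0.5350
  C_23 = −[(0.60)(-0.15) − (-0.15)(-0.10)] = 0.1050
  C_31 = (-0.15)(-0.20) − (-0.35)(0.90) = 0.3450
  C_32 = −[(0.60)(-0.20) − (-0.35)(-0.20)] = 0.1900
  C_33 = (0.60)(0.90) − (-0.15)(-0.20) = 0.5100
det(I−A) = Σ_j (I−A)_1j·C_1j = (0.60)(0.8250) + (-0.15)(0.2100) + (-0.35)(0.1200) = 0.4215
adj(I−A) = Cᵀ =
  [ 0.8250   0.1950   0.3450]
  [ 0.2100   0.5350   0.1900]
  [ 0.1200   0.1050   0.5100]
(I − A)⁻¹ = adj(I−A) / det(I−A) ≈
  [   1.9573     0.4626     0.8185]
  [   0.4982     1.2693     0.4508]
  [   0.2847     0.2491     1.2100]
The output multiplier for sector j is the column-j sum of the Leontief inverse (I − A)⁻¹ = adj(I−A) / det(I−A).
Column 2 of adj(I−A): (0.1950, 0.5350, 0.1050); det(I−A) = 0.4215.
m_2 = (0.1950 + 0.5350 + 0.1050) / 0.4215 = 0.835 / 0.4215 ≈ 1.981.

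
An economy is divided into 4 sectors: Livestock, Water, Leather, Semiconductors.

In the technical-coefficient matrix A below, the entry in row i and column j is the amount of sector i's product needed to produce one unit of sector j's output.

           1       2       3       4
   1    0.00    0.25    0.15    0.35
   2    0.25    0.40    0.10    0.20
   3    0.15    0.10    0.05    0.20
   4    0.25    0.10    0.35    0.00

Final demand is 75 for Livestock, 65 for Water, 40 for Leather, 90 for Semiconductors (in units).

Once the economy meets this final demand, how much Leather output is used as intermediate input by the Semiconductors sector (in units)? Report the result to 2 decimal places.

z_34 = 50.54

I − A =
  [   1.00    -0.25    -0.15    -0.35]
  [  -0.25     0.60    -0.10    -0.20]
  [  -0.15    -0.10     0.95    -0.20]
  [  -0.25    -0.10    -0.35     1.00]
Compute the cofactors C_ij = (−1)^(i+j)·(3×3 minor ij) of I−A; the adjugate is their transpose:
adj(I−A) = Cᵀ =
  [ 0.490000   0.283500   0.206500   0.269500]
  [ 0.298000   0.748500   0.236875   0.301375]
  [ 0.152000   0.166500   0.443750   0.175250]
  [ 0.205500   0.204000   0.230625   0.479625]
det(I−A) = Σ_j (I−A)_1j·C_1j = (1.00)(0.490000) + (-0.25)(0.298000) + (-0.15)(0.152000) + (-0.35)(0.205500) = 0.320775
(I − A)⁻¹ = adj(I−A) / det(I−A) ≈
  [   1.5276     0.8838     0.6438     0.8402]
  [   0.9290     2.3334     0.7384     0.9395]
  [   0.4739     0.5191     1.3834     0.5463]
  [   0.6406     0.6360     0.7190     1.4952]
First solve x = (I − A)⁻¹ d = adj(I−A)·d / det(I−A); in particular x_4 = (0.205500·75 + 0.204000·65 + 0.230625·40 + 0.479625·90) / 0.320775 = 81.06375 / 0.320775 ≈ 252.7122.
Intermediate flow from 3 to 4: z_34 = a_34 · x_4 = 0.20 × 81.06375 / 0.320775 = 16.21275 / 0.320775 ≈ 50.54.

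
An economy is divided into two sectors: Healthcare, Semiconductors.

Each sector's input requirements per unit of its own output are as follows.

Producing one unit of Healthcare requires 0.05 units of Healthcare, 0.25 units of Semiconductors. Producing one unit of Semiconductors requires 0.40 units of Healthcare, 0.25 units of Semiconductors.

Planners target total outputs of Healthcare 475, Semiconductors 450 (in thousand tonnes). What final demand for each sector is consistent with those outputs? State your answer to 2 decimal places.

d_H = 271.25, d_S = 218.75

I − A =
  [   0.95    -0.40]
  [  -0.25     0.75]
d = (I − A) x:
  d_H = (+0.95)·475 + (-0.40)·450 = 271.25
  d_S = (-0.25)·475 + (+0.75)·450 = 218.75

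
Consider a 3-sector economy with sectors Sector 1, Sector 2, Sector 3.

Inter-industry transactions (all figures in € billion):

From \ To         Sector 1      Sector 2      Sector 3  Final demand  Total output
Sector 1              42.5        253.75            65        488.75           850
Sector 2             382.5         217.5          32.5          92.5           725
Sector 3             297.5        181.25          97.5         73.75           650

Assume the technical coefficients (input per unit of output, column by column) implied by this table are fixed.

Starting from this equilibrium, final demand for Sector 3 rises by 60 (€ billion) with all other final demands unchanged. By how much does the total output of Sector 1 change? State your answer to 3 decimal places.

Technical coefficients a_ij = z_ij / X_j:
  a_11 = 42.5/850 = 0.05, a_21 = 382.5/850 = 0.45, a_31 = 297.5/850 = 0.35
  a_12 = 253.75/725 = 0.35, a_22 = 217.5/725 = 0.30, a_32 = 181.25/725 = 0.25
  a_13 = 65/650 = 0.10, a_23 = 32.5/650 = 0.05, a_33 = 97.5/650 = 0.15
I − A =
  [   0.95    -0.35    -0.10]
  [  -0.45     0.70    -0.05]
  [  -0.35    -0.25     0.85]
Cofactors of I−A, C_ij = (−1)^(i+j)·(minor ij) (rows/columns in the sector order above):
  C_11 = (0.70)(0.85) − (-0.05)(-0.25) = 0.5825
  C_12 = −[(-0.45)(0.85) − (-0.05)(-0.35)] = 0.4000
  C_13 = (-0.45)(-0.25) − (0.70)(-0.35) = 0.3575
  C_21 = −[(-0.35)(0.85) − (-0.10)(-0.25)] = 0.3225
  C_22 = (0.95)(0.85) − (-0.10)(-0.35) = 0.7725
  C_23 = −[(0.95)(-0.25) − (-0.35)(-0.35)] = 0.3600
  C_31 = (-0.35)(-0.05) − (-0.10)(0.70) = 0.0875
  C_32 = −[(0.95)(-0.05) − (-0.10)(-0.45)] = 0.0925
  C_33 = (0.95)(0.70) − (-0.35)(-0.45) = 0.5075
det(I−A) = Σ_j (I−A)_1j·C_1j = (0.95)(0.5825) + (-0.35)(0.4000) + (-0.10)(0.3575) = 0.377625
adj(I−A) = Cᵀ =
  [ 0.5825   0.3225   0.0875]
  [ 0.4000   0.7725   0.0925]
  [ 0.3575   0.3600   0.5075]
(I − A)⁻¹ = adj(I−A) / det(I−A) ≈
  [   1.5425     0.8540     0.2317]
  [   1.0593     2.0457     0.2450]
  [   0.9467     0.9533     1.3439]
Δx = (I − A)⁻¹ Δd with Δd having +60 in the Sector 3 component and 0 elsewhere.
So Δx_1 = L_13 · (+60), where L_13 = adj(I−A)_13 / det(I−A) = 0.0875 / 0.377625.
Δx_1 = 0.0875 × (+60) / 0.377625 = 5.25 / 0.377625 ≈ 13.903.

Δx_1 = 13.903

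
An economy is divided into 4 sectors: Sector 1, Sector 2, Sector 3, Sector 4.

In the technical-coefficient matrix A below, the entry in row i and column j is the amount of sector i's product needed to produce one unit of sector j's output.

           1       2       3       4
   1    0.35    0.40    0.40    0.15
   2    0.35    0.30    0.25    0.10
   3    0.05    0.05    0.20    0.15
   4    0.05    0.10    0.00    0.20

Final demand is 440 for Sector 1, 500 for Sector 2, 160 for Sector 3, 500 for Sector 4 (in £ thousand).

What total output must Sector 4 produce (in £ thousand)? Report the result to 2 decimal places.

x_4 = 1154.98

I − A =
  [   0.65    -0.40    -0.40    -0.15]
  [  -0.35     0.70    -0.25    -0.10]
  [  -0.05    -0.05     0.80    -0.15]
  [  -0.05    -0.10     0.00     0.80]
Compute the cofactors C_ij = (−1)^(i+j)·(3×3 minor ij) of I−A; the adjugate is their transpose:
adj(I−A) = Cᵀ =
  [ 0.426250   0.290000   0.303750   0.173125]
  [ 0.239875   0.391000   0.242125   0.139250]
  [ 0.052250   0.055125   0.233000   0.060375]
  [ 0.056625   0.067000   0.049250   0.217875]
det(I−A) = Σ_j (I−A)_1j·C_1j = (0.65)(0.426250) + (-0.40)(0.239875) + (-0.40)(0.052250) + (-0.15)(0.056625) = 0.15171875
(I − A)⁻¹ = adj(I−A) / det(I−A) ≈
  [   2.8095     1.9114     2.0021     1.1411]
  [   1.5811     2.5771     1.5959     0.9178]
  [   0.3444     0.3633     1.5357     0.3979]
  [   0.3732     0.4416     0.3246     1.4360]
x = (I − A)⁻¹ d = adj(I−A)·d / det(I−A), with det(I−A) = 0.15171875:
  x_1 = (0.426250·440 + 0.290000·500 + 0.303750·160 + 0.173125·500) / 0.15171875 = 467.7125 / 0.15171875 ≈ 3082.76
  x_2 = (0.239875·440 + 0.391000·500 + 0.242125·160 + 0.139250·500) / 0.15171875 = 409.41 / 0.15171875 ≈ 2698.48
  x_3 = (0.052250·440 + 0.055125·500 + 0.233000·160 + 0.060375·500) / 0.15171875 = 118.02 / 0.15171875 ≈ 777.89
  x_4 = (0.056625·440 + 0.067000·500 + 0.049250·160 + 0.217875·500) / 0.15171875 = 175.2325 / 0.15171875 ≈ 1154.98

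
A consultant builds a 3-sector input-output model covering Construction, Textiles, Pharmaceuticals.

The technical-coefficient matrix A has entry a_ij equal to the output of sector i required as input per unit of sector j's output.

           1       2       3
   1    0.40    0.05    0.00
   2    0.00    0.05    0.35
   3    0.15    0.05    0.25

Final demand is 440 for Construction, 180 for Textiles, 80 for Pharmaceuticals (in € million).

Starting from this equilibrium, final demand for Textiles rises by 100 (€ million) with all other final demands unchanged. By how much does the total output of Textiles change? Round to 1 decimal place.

Δx_2 = 108.6

I − A =
  [   0.60    -0.05     0.00]
  [   0.00     0.95    -0.35]
  [  -0.15    -0.05     0.75]
Cofactors of I−A, C_ij = (−1)^(i+j)·(minor ij) (rows/columns in the sector order above):
  C_11 = (0.95)(0.75) − (-0.35)(-0.05) = 0.6950
  C_12 = −[(0.00)(0.75) − (-0.35)(-0.15)] = 0.0525
  C_13 = (0.00)(-0.05) − (0.95)(-0.15) = 0.1425
  C_21 = −[(-0.05)(0.75) − (0.00)(-0.05)] = 0.0375
  C_22 = (0.60)(0.75) − (0.00)(-0.15) = 0.4500
  C_23 = −[(0.60)(-0.05) − (-0.05)(-0.15)] = 0.0375
  C_31 = (-0.05)(-0.35) − (0.00)(0.95) = 0.0175
  C_32 = −[(0.60)(-0.35) − (0.00)(0.00)] = 0.2100
  C_33 = (0.60)(0.95) − (-0.05)(0.00) = 0.5700
det(I−A) = Σ_j (I−A)_1j·C_1j = (0.60)(0.6950) + (-0.05)(0.0525) + (0.00)(0.1425) = 0.414375
adj(I−A) = Cᵀ =
  [ 0.6950   0.0375   0.0175]
  [ 0.0525   0.4500   0.2100]
  [ 0.1425   0.0375   0.5700]
(I − A)⁻¹ = adj(I−A) / det(I−A) ≈
  [   1.6772     0.0905     0.0422]
  [   0.1267     1.0860     0.5068]
  [   0.3439     0.0905     1.3756]
Δx = (I − A)⁻¹ Δd with Δd having +100 in the Textiles component and 0 elsewhere.
So Δx_2 = L_22 · (+100), where L_22 = adj(I−A)_22 / det(I−A) = 0.4500 / 0.414375.
Δx_2 = 0.4500 × (+100) / 0.414375 = 45.00 / 0.414375 ≈ 108.6.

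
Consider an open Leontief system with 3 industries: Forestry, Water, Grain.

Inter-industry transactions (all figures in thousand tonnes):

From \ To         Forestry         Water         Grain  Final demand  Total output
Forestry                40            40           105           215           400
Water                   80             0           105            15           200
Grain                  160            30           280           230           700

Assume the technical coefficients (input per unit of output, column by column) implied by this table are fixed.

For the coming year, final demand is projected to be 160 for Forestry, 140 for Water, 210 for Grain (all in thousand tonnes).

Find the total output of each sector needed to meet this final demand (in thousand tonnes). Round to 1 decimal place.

x_F = 358.1, x_W = 311.6, x_G = 666.7

Technical coefficients a_ij = z_ij / X_j:
  a_FF = 40/400 = 0.10, a_WF = 80/400 = 0.20, a_GF = 160/400 = 0.40
  a_FW = 40/200 = 0.20, a_WW = 0/200 = 0.00, a_GW = 30/200 = 0.15
  a_FG = 105/700 = 0.15, a_WG = 105/700 = 0.15, a_GG = 280/700 = 0.40
I − A =
  [   0.90    -0.20    -0.15]
  [  -0.20     1.00    -0.15]
  [  -0.40    -0.15     0.60]
Cofactors of I−A, C_ij = (−1)^(i+j)·(minor ij) (rows/columns in the sector order above):
  C_11 = (1.00)(0.60) − (-0.15)(-0.15) = 0.5775
  C_12 = −[(-0.20)(0.60) − (-0.15)(-0.40)] = 0.1800
  C_13 = (-0.20)(-0.15) − (1.00)(-0.40) = 0.4300
  C_21 = −[(-0.20)(0.60) − (-0.15)(-0.15)] = 0.1425
  C_22 = (0.90)(0.60) − (-0.15)(-0.40) = 0.4800
  C_23 = −[(0.90)(-0.15) − (-0.20)(-0.40)] = 0.2150
  C_31 = (-0.20)(-0.15) − (-0.15)(1.00) = 0.1800
  C_32 = −[(0.90)(-0.15) − (-0.15)(-0.20)] = 0.1650
  C_33 = (0.90)(1.00) − (-0.20)(-0.20) = 0.8600
det(I−A) = Σ_j (I−A)_1j·C_1j = (0.90)(0.5775) + (-0.20)(0.1800) + (-0.15)(0.4300) = 0.41925
adj(I−A) = Cᵀ =
  [ 0.5775   0.1425   0.1800]
  [ 0.1800   0.4800   0.1650]
  [ 0.4300   0.2150   0.8600]
(I − A)⁻¹ = adj(I−A) / det(I−A) ≈
  [   1.3775     0.3399     0.4293]
  [   0.4293     1.1449     0.3936]
  [   1.0256     0.5128     2.0513]
x = (I − A)⁻¹ d = adj(I−A)·d / det(I−A), with det(I−A) = 0.41925:
  x_F = (0.5775·160 + 0.1425·140 + 0.1800·210) / 0.41925 = 150.15 / 0.41925 ≈ 358.1
  x_W = (0.1800·160 + 0.4800·140 + 0.1650·210) / 0.41925 = 130.65 / 0.41925 ≈ 311.6
  x_G = (0.4300·160 + 0.2150·140 + 0.8600·210) / 0.41925 = 279.50 / 0.41925 ≈ 666.7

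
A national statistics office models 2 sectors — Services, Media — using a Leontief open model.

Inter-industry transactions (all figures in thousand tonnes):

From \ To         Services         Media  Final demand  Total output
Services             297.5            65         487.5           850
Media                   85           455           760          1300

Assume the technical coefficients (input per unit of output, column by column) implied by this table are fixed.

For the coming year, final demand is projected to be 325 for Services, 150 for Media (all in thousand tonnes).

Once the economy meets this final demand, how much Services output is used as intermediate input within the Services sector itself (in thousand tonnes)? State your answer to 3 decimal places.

Technical coefficients a_ij = z_ij / X_j:
  a_SS = 297.5/850 = 0.35, a_MS = 85/850 = 0.10
  a_SM = 65/1300 = 0.05, a_MM = 455/1300 = 0.35
I − A =
  [   0.65    -0.05]
  [  -0.10     0.65]
det(I−A) = (0.65)(0.65) − (-0.05)(-0.10) = 0.4175
adj(I−A) = [[0.65, 0.05], [0.10, 0.65]]
(I − A)⁻¹ = adj(I−A) / det(I−A) ≈
  [   1.5569     0.1198]
  [   0.2395     1.5569]
First solve x = (I − A)⁻¹ d = adj(I−A)·d / det(I−A); in particular x_S = (0.65·325 + 0.05·150) / 0.4175 = 218.75 / 0.4175 ≈ 523.95210.
Intermediate flow from S to S: z_SS = a_SS · x_S = 0.35 × 218.75 / 0.4175 = 76.5625 / 0.4175 ≈ 183.383.

z_SS = 183.383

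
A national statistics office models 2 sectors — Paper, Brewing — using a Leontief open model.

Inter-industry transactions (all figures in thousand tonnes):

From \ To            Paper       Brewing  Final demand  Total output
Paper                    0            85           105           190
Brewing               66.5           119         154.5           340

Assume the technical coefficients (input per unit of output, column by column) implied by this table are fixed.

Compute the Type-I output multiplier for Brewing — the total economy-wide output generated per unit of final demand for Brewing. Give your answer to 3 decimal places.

Technical coefficients a_ij = z_ij / X_j:
  a_PP = 0/190 = 0.00, a_BP = 66.5/190 = 0.35
  a_PB = 85/340 = 0.25, a_BB = 119/340 = 0.35
I − A =
  [   1.00    -0.25]
  [  -0.35     0.65]
det(I−A) = (1.00)(0.65) − (-0.25)(-0.35) = 0.5625
adj(I−A) = [[0.65, 0.25], [0.35, 1.00]]
(I − A)⁻¹ = adj(I−A) / det(I−A) ≈
  [   1.1556     0.4444]
  [   0.6222     1.7778]
The output multiplier for sector j is the column-j sum of the Leontief inverse (I − A)⁻¹ = adj(I−A) / det(I−A).
Column B of adj(I−A): (0.25, 1.00); det(I−A) = 0.5625.
m_B = (0.25 + 1.00) / 0.5625 = 1.25 / 0.5625 ≈ 2.222.

m_B = 2.222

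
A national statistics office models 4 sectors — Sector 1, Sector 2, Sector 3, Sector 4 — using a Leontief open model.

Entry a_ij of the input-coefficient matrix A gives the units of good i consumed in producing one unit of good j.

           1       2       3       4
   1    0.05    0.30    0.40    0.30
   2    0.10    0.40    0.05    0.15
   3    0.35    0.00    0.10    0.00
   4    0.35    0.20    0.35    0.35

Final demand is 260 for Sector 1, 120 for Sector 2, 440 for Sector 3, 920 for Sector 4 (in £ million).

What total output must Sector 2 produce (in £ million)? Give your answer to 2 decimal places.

I − A =
  [   0.95    -0.30    -0.40    -0.30]
  [  -0.10     0.60    -0.05    -0.15]
  [  -0.35     0.00     0.90     0.00]
  [  -0.35    -0.20    -0.35     0.65]
Compute the cofactors C_ij = (−1)^(i+j)·(3×3 minor ij) of I−A; the adjugate is their transpose:
adj(I−A) = Cᵀ =
  [ 0.32400   0.22950   0.23550   0.20250]
  [ 0.13550   0.33350   0.13300   0.13950]
  [ 0.12600   0.08925   0.23775   0.07875]
  [ 0.28400   0.27425   0.29575   0.39675]
det(I−A) = Σ_j (I−A)_1j·C_1j = (0.95)(0.32400) + (-0.30)(0.13550) + (-0.40)(0.12600) + (-0.30)(0.28400) = 0.13155
(I − A)⁻¹ = adj(I−A) / det(I−A) ≈
  [   2.4629     1.7446     1.7902     1.5393]
  [   1.0300     2.5352     1.0110     1.0604]
  [   0.9578     0.6784     1.8073     0.5986]
  [   2.1589     2.0848     2.2482     3.0160]
x = (I − A)⁻¹ d = adj(I−A)·d / det(I−A), with det(I−A) = 0.13155:
  x_1 = (0.32400·260 + 0.22950·120 + 0.23550·440 + 0.20250·920) / 0.13155 = 401.70 / 0.13155 ≈ 3053.59
  x_2 = (0.13550·260 + 0.33350·120 + 0.13300·440 + 0.13950·920) / 0.13155 = 262.11 / 0.13155 ≈ 1992.47
  x_3 = (0.12600·260 + 0.08925·120 + 0.23775·440 + 0.07875·920) / 0.13155 = 220.53 / 0.13155 ≈ 1676.40
  x_4 = (0.28400·260 + 0.27425·120 + 0.29575·440 + 0.39675·920) / 0.13155 = 601.89 / 0.13155 ≈ 4575.37

x_2 = 1992.47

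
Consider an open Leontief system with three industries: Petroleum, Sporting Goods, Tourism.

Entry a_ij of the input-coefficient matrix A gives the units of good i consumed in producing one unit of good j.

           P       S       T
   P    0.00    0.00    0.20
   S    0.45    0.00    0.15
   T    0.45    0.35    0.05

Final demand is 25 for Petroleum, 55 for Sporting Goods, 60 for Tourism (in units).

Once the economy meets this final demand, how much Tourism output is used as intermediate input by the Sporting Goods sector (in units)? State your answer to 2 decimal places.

I − A =
  [   1.00     0.00    -0.20]
  [  -0.45     1.00    -0.15]
  [  -0.45    -0.35     0.95]
Cofactors of I−A, C_ij = (−1)^(i+j)·(minor ij) (rows/columns in the sector order above):
  C_11 = (1.00)(0.95) − (-0.15)(-0.35) = 0.8975
  C_12 = −[(-0.45)(0.95) − (-0.15)(-0.45)] = 0.4950
  C_13 = (-0.45)(-0.35) − (1.00)(-0.45) = 0.6075
  C_21 = −[(0.00)(0.95) − (-0.20)(-0.35)] = 0.0700
  C_22 = (1.00)(0.95) − (-0.20)(-0.45) = 0.8600
  C_23 = −[(1.00)(-0.35) − (0.00)(-0.45)] = 0.3500
  C_31 = (0.00)(-0.15) − (-0.20)(1.00) = 0.2000
  C_32 = −[(1.00)(-0.15) − (-0.20)(-0.45)] = 0.2400
  C_33 = (1.00)(1.00) − (0.00)(-0.45) = 1.0000
det(I−A) = Σ_j (I−A)_1j·C_1j = (1.00)(0.8975) + (0.00)(0.4950) + (-0.20)(0.6075) = 0.7760
adj(I−A) = Cᵀ =
  [ 0.8975   0.0700   0.2000]
  [ 0.4950   0.8600   0.2400]
  [ 0.6075   0.3500   1.0000]
(I − A)⁻¹ = adj(I−A) / det(I−A) ≈
  [   1.1566     0.0902     0.2577]
  [   0.6379     1.1082     0.3093]
  [   0.7829     0.4510     1.2887]
First solve x = (I − A)⁻¹ d = adj(I−A)·d / det(I−A); in particular x_S = (0.4950·25 + 0.8600·55 + 0.2400·60) / 0.7760 = 74.075 / 0.7760 ≈ 95.4575.
Intermediate flow from T to S: z_TS = a_TS · x_S = 0.35 × 74.075 / 0.7760 = 25.92625 / 0.7760 ≈ 33.41.

z_TS = 33.41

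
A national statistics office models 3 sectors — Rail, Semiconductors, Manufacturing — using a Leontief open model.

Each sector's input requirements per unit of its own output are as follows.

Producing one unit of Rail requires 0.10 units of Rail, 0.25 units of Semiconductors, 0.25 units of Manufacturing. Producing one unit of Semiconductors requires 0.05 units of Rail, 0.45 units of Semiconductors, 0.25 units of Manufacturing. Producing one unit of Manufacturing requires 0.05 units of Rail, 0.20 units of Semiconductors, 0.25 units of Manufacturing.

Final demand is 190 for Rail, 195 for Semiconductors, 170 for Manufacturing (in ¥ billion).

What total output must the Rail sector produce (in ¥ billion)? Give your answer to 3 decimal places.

x_R = 279.261

I − A =
  [   0.90    -0.05    -0.05]
  [  -0.25     0.55    -0.20]
  [  -0.25    -0.25     0.75]
Cofactors of I−A, C_ij = (−1)^(i+j)·(minor ij) (rows/columns in the sector order above):
  C_11 = (0.55)(0.75) − (-0.20)(-0.25) = 0.3625
  C_12 = −[(-0.25)(0.75) − (-0.20)(-0.25)] = 0.2375
  C_13 = (-0.25)(-0.25) − (0.55)(-0.25) = 0.2000
  C_21 = −[(-0.05)(0.75) − (-0.05)(-0.25)] = 0.0500
  C_22 = (0.90)(0.75) − (-0.05)(-0.25) = 0.6625
  C_23 = −[(0.90)(-0.25) − (-0.05)(-0.25)] = 0.2375
  C_31 = (-0.05)(-0.20) − (-0.05)(0.55) = 0.0375
  C_32 = −[(0.90)(-0.20) − (-0.05)(-0.25)] = 0.1925
  C_33 = (0.90)(0.55) − (-0.05)(-0.25) = 0.4825
det(I−A) = Σ_j (I−A)_1j·C_1j = (0.90)(0.3625) + (-0.05)(0.2375) + (-0.05)(0.2000) = 0.304375
adj(I−A) = Cᵀ =
  [ 0.3625   0.0500   0.0375]
  [ 0.2375   0.6625   0.1925]
  [ 0.2000   0.2375   0.4825]
(I − A)⁻¹ = adj(I−A) / det(I−A) ≈
  [   1.1910     0.1643     0.1232]
  [   0.7803     2.1766     0.6324]
  [   0.6571     0.7803     1.5852]
x = (I − A)⁻¹ d = adj(I−A)·d / det(I−A), with det(I−A) = 0.304375:
  x_R = (0.3625·190 + 0.0500·195 + 0.0375·170) / 0.304375 = 85.00 / 0.304375 ≈ 279.261
  x_S = (0.2375·190 + 0.6625·195 + 0.1925·170) / 0.304375 = 207.0375 / 0.304375 ≈ 680.205
  x_M = (0.2000·190 + 0.2375·195 + 0.4825·170) / 0.304375 = 166.3375 / 0.304375 ≈ 546.489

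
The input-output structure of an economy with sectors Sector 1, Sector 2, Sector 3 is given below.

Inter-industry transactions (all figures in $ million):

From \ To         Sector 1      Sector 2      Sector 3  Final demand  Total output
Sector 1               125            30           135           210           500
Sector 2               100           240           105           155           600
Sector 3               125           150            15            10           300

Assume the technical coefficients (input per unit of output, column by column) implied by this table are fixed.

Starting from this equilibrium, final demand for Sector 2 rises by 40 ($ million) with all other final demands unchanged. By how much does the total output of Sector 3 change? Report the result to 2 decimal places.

Δx_3 = 31.01

Technical coefficients a_ij = z_ij / X_j:
  a_11 = 125/500 = 0.25, a_21 = 100/500 = 0.20, a_31 = 125/500 = 0.25
  a_12 = 30/600 = 0.05, a_22 = 240/600 = 0.40, a_32 = 150/600 = 0.25
  a_13 = 135/300 = 0.45, a_23 = 105/300 = 0.35, a_33 = 15/300 = 0.05
I − A =
  [   0.75    -0.05    -0.45]
  [  -0.20     0.60    -0.35]
  [  -0.25    -0.25     0.95]
Cofactors of I−A, C_ij = (−1)^(i+j)·(minor ij) (rows/columns in the sector order above):
  C_11 = (0.60)(0.95) − (-0.35)(-0.25) = 0.4825
  C_12 = −[(-0.20)(0.95) − (-0.35)(-0.25)] = 0.2775
  C_13 = (-0.20)(-0.25) − (0.60)(-0.25) = 0.2000
  C_21 = −[(-0.05)(0.95) − (-0.45)(-0.25)] = 0.1600
  C_22 = (0.75)(0.95) − (-0.45)(-0.25) = 0.6000
  C_23 = −[(0.75)(-0.25) − (-0.05)(-0.25)] = 0.2000
  C_31 = (-0.05)(-0.35) − (-0.45)(0.60) = 0.2875
  C_32 = −[(0.75)(-0.35) − (-0.45)(-0.20)] = 0.3525
  C_33 = (0.75)(0.60) − (-0.05)(-0.20) = 0.4400
det(I−A) = Σ_j (I−A)_1j·C_1j = (0.75)(0.4825) + (-0.05)(0.2775) + (-0.45)(0.2000) = 0.2580
adj(I−A) = Cᵀ =
  [ 0.4825   0.1600   0.2875]
  [ 0.2775   0.6000   0.3525]
  [ 0.2000   0.2000   0.4400]
(I − A)⁻¹ = adj(I−A) / det(I−A) ≈
  [   1.8702     0.6202     1.1143]
  [   1.0756     2.3256     1.3663]
  [   0.7752     0.7752     1.7054]
Δx = (I − A)⁻¹ Δd with Δd having +40 in the Sector 2 component and 0 elsewhere.
So Δx_3 = L_32 · (+40), where L_32 = adj(I−A)_32 / det(I−A) = 0.2000 / 0.2580.
Δx_3 = 0.2000 × (+40) / 0.2580 = 8.00 / 0.2580 ≈ 31.01.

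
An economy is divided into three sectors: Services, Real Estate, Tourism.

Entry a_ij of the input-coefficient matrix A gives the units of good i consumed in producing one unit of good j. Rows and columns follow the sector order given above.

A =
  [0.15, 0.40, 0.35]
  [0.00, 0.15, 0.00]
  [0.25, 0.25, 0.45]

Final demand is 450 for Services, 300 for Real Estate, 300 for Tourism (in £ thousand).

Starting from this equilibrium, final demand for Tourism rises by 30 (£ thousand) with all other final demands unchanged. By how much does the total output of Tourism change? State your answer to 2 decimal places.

Δx_T = 67.11

I − A =
  [   0.85    -0.40    -0.35]
  [   0.00     0.85     0.00]
  [  -0.25    -0.25     0.55]
Cofactors of I−A, C_ij = (−1)^(i+j)·(minor ij) (rows/columns in the sector order above):
  C_11 = (0.85)(0.55) − (0.00)(-0.25) = 0.4675
  C_12 = −[(0.00)(0.55) − (0.00)(-0.25)] = 0.0000
  C_13 = (0.00)(-0.25) − (0.85)(-0.25) = 0.2125
  C_21 = −[(-0.40)(0.55) − (-0.35)(-0.25)] = 0.3075
  C_22 = (0.85)(0.55) − (-0.35)(-0.25) = 0.3800
  C_23 = −[(0.85)(-0.25) − (-0.40)(-0.25)] = 0.3125
  C_31 = (-0.40)(0.00) − (-0.35)(0.85) = 0.2975
  C_32 = −[(0.85)(0.00) − (-0.35)(0.00)] = 0.0000
  C_33 = (0.85)(0.85) − (-0.40)(0.00) = 0.7225
det(I−A) = Σ_j (I−A)_1j·C_1j = (0.85)(0.4675) + (-0.40)(0.0000) + (-0.35)(0.2125) = 0.3230
adj(I−A) = Cᵀ =
  [ 0.4675   0.3075   0.2975]
  [ 0.0000   0.3800   0.0000]
  [ 0.2125   0.3125   0.7225]
(I − A)⁻¹ = adj(I−A) / det(I−A) ≈
  [   1.4474     0.9520     0.9211]
  [   0.0000     1.1765     0.0000]
  [   0.6579     0.9675     2.2368]
Δx = (I − A)⁻¹ Δd with Δd having +30 in the Tourism component and 0 elsewhere.
So Δx_T = L_TT · (+30), where L_TT = adj(I−A)_TT / det(I−A) = 0.7225 / 0.3230.
Δx_T = 0.7225 × (+30) / 0.3230 = 21.675 / 0.3230 ≈ 67.11.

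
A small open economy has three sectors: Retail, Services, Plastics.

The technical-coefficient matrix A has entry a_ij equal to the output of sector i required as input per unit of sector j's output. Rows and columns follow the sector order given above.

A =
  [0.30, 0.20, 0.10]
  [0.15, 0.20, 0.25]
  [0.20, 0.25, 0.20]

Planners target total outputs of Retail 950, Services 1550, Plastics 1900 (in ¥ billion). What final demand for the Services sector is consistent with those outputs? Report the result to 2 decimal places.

I − A =
  [   0.70    -0.20    -0.10]
  [  -0.15     0.80    -0.25]
  [  -0.20    -0.25     0.80]
d = (I − A) x:
  d_R = (+0.70)·950 + (-0.20)·1550 + (-0.10)·1900 = 165.00
  d_S = (-0.15)·950 + (+0.80)·1550 + (-0.25)·1900 = 622.50
  d_P = (-0.20)·950 + (-0.25)·1550 + (+0.80)·1900 = 942.50

d_S = 622.50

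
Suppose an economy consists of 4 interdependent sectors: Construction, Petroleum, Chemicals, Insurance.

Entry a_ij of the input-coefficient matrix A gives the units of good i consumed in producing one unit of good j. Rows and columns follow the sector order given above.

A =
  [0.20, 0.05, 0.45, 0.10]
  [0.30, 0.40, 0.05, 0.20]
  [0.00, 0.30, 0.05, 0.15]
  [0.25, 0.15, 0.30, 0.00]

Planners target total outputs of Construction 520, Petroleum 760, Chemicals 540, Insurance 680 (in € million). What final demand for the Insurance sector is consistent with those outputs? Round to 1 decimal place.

I − A =
  [   0.80    -0.05    -0.45    -0.10]
  [  -0.30     0.60    -0.05    -0.20]
  [   0.00    -0.30     0.95    -0.15]
  [  -0.25    -0.15    -0.30     1.00]
d = (I − A) x:
  d_1 = (+0.80)·520 + (-0.05)·760 + (-0.45)·540 + (-0.10)·680 = 67.0
  d_2 = (-0.30)·520 + (+0.60)·760 + (-0.05)·540 + (-0.20)·680 = 137.0
  d_3 = (+0.00)·520 + (-0.30)·760 + (+0.95)·540 + (-0.15)·680 = 183.0
  d_4 = (-0.25)·520 + (-0.15)·760 + (-0.30)·540 + (+1.00)·680 = 274.0

d_4 = 274.0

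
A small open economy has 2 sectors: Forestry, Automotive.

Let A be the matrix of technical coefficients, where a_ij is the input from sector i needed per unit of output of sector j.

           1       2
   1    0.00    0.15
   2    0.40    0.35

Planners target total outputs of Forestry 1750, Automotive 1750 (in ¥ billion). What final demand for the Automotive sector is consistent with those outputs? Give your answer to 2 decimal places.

d_2 = 437.50

I − A =
  [   1.00    -0.15]
  [  -0.40     0.65]
d = (I − A) x:
  d_1 = (+1.00)·1750 + (-0.15)·1750 = 1487.50
  d_2 = (-0.40)·1750 + (+0.65)·1750 = 437.50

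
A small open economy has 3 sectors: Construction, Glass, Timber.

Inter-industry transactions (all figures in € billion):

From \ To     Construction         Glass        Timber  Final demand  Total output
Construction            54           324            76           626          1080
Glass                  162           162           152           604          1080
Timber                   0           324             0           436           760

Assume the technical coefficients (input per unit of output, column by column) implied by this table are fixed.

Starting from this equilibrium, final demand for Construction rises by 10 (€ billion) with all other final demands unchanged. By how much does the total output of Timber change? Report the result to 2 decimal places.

Δx_3 = 0.64

Technical coefficients a_ij = z_ij / X_j:
  a_11 = 54/1080 = 0.05, a_21 = 162/1080 = 0.15, a_31 = 0/1080 = 0.00
  a_12 = 324/1080 = 0.30, a_22 = 162/1080 = 0.15, a_32 = 324/1080 = 0.30
  a_13 = 76/760 = 0.10, a_23 = 152/760 = 0.20, a_33 = 0/760 = 0.00
I − A =
  [   0.95    -0.30    -0.10]
  [  -0.15     0.85    -0.20]
  [   0.00    -0.30     1.00]
Cofactors of I−A, C_ij = (−1)^(i+j)·(minor ij) (rows/columns in the sector order above):
  C_11 = (0.85)(1.00) − (-0.20)(-0.30) = 0.7900
  C_12 = −[(-0.15)(1.00) − (-0.20)(0.00)] = 0.1500
  C_13 = (-0.15)(-0.30) − (0.85)(0.00) = 0.0450
  C_21 = −[(-0.30)(1.00) − (-0.10)(-0.30)] = 0.3300
  C_22 = (0.95)(1.00) − (-0.10)(0.00) = 0.9500
  C_23 = −[(0.95)(-0.30) − (-0.30)(0.00)] = 0.2850
  C_31 = (-0.30)(-0.20) − (-0.10)(0.85) = 0.1450
  C_32 = −[(0.95)(-0.20) − (-0.10)(-0.15)] = 0.2050
  C_33 = (0.95)(0.85) − (-0.30)(-0.15) = 0.7625
det(I−A) = Σ_j (I−A)_1j·C_1j = (0.95)(0.7900) + (-0.30)(0.1500) + (-0.10)(0.0450) = 0.7010
adj(I−A) = Cᵀ =
  [ 0.7900   0.3300   0.1450]
  [ 0.1500   0.9500   0.2050]
  [ 0.0450   0.2850   0.7625]
(I − A)⁻¹ = adj(I−A) / det(I−A) ≈
  [   1.1270     0.4708     0.2068]
  [   0.2140     1.3552     0.2924]
  [   0.0642     0.4066     1.0877]
Δx = (I − A)⁻¹ Δd with Δd having +10 in the Construction component and 0 elsewhere.
So Δx_3 = L_31 · (+10), where L_31 = adj(I−A)_31 / det(I−A) = 0.0450 / 0.7010.
Δx_3 = 0.0450 × (+10) / 0.7010 = 0.45 / 0.7010 ≈ 0.64.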